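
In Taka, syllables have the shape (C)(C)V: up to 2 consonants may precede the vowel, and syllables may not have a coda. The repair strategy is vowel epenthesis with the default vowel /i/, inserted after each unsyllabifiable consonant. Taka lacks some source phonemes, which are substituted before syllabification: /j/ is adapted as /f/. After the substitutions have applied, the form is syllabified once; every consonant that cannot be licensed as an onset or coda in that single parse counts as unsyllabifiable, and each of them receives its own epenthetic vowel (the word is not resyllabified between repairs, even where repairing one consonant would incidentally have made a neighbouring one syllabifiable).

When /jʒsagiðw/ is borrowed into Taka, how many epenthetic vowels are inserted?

3

After substitution the input is /fʒsagiðw/.
The unsyllabifiable consonants are /f/, /ð/, /w/; each receives one epenthetic vowel.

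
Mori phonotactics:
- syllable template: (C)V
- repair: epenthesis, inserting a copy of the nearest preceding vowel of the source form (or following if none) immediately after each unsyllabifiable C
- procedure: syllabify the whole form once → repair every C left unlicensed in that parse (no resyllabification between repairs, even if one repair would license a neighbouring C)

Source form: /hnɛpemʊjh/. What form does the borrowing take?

Under (C)V, the unsyllabifiable consonants are /h/, /j/, /h/ (no codas are permitted; onsets are limited to one consonant).
Epenthesis after each stranded consonant: /h/ → /hɛ/, /j/ → /jʊ/, /h/ → /hʊ/.

hɛnɛpemʊjʊhʊ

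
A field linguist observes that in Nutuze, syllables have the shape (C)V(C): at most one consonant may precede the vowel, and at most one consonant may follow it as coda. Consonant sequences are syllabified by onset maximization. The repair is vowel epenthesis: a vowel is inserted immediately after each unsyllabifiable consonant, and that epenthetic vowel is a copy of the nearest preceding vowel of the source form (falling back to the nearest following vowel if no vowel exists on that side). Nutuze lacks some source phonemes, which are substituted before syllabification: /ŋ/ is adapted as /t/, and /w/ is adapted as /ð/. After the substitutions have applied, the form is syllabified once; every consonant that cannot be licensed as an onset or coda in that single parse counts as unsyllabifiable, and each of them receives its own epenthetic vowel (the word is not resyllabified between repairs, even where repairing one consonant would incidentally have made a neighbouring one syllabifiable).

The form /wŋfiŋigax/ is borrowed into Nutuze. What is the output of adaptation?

ðitifitigax

Substitution: /w/ → /ð/, /ŋ/ → /t/, giving /ðtfitigax/.
The consonants /ð/, /t/ cannot be parsed into a legal (C)V(C) syllable (at most one coda consonant is licensed; onsets are limited to one consonant).
Each unlicensed consonant becomes the onset of a new syllable: /ð/ → /ði/, /t/ → /ti/.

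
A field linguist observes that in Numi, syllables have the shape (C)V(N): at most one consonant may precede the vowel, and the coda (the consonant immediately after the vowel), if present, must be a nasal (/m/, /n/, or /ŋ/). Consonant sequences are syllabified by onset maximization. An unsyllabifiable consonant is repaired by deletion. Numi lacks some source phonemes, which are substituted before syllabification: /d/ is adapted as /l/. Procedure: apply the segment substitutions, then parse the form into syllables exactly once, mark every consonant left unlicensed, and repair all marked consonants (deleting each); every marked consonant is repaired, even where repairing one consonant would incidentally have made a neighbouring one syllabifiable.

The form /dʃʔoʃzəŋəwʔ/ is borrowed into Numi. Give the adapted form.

ʔozəŋə

Substitution: /d/ → /l/, giving /lʃʔoʃzəŋəwʔ/.
Under (C)V(N), the unsyllabifiable consonants are /l/, /ʃ/, /ʃ/, /w/, /ʔ/ (only a nasal (/m/, /n/, or /ŋ/) is licensed in coda position; onsets are limited to one consonant).
Each unlicensed consonant is deleted: /l/, /ʃ/, /ʃ/, /w/, /ʔ/.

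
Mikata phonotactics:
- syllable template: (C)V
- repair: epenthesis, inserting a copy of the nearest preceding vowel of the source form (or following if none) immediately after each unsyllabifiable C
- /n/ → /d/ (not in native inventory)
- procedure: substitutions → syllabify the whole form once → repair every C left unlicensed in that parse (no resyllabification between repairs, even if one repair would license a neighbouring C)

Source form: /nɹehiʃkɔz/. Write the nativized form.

deɹehiʃikɔzɔ

Substitution: /n/ → /d/, giving /dɹehiʃkɔz/.
The consonants /d/, /ʃ/, /z/ cannot be parsed into a legal (C)V syllable (no codas are permitted; onsets are limited to one consonant).
Each unlicensed consonant becomes the onset of a new syllable: /d/ → /de/, /ʃ/ → /ʃi/, /z/ → /zɔ/.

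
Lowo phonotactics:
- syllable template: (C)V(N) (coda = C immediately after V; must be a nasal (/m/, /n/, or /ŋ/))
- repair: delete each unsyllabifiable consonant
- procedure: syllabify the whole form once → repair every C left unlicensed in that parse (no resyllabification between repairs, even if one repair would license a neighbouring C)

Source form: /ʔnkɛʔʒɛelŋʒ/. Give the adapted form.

Under (C)V(N), the unsyllabifiable consonants are /ʔ/, /n/, /ʔ/, /l/, /ŋ/, /ʒ/ (only a nasal (/m/, /n/, or /ŋ/) is licensed in coda position; onsets are limited to one consonant).
Deletion applies to /ʔ/, /n/, /ʔ/, /l/, /ŋ/, /ʒ/.

kɛʒɛe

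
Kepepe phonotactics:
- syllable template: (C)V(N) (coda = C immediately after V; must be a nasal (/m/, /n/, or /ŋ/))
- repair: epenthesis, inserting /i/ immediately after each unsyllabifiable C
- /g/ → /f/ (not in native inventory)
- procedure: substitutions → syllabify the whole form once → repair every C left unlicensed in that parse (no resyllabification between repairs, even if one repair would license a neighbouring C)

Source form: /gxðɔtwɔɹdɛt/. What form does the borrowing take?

fixiðɔtiwɔɹidɛti

Substitution: /g/ → /f/, giving /fxðɔtwɔɹdɛt/.
Syllabifying with onset maximization leaves /f/, /x/, /t/, /ɹ/, /t/ stranded (only a nasal (/m/, /n/, or /ŋ/) is licensed in coda position; onsets are limited to one consonant).
Inserting the epenthetic vowel yields /f/ → /fi/, /x/ → /xi/, /t/ → /ti/, /ɹ/ → /ɹi/, /t/ → /ti/.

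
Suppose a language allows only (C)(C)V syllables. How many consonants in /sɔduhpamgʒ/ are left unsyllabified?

The consonants /m/, /g/, /ʒ/ cannot be parsed into a legal (C)(C)V syllable (no codas are permitted; onsets may contain at most 2 consonants).

3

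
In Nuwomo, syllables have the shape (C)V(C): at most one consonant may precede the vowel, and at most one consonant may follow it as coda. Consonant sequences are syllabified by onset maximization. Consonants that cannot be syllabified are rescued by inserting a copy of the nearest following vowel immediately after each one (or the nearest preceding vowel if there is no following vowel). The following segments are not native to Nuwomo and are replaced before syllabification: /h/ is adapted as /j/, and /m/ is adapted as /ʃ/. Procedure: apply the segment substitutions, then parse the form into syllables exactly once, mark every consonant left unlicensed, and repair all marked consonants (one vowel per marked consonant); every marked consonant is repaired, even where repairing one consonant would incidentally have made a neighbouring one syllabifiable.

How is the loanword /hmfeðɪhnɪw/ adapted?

Substitution: /h/ → /j/, /m/ → /ʃ/, giving /jʃfeðɪjnɪw/.
Under (C)V(C), the unsyllabifiable consonants are /j/, /ʃ/ (at most one coda consonant is licensed; onsets are limited to one consonant).
Inserting the epenthetic vowel yields /j/ → /je/, /ʃ/ → /ʃe/.

jeʃefeðɪjnɪw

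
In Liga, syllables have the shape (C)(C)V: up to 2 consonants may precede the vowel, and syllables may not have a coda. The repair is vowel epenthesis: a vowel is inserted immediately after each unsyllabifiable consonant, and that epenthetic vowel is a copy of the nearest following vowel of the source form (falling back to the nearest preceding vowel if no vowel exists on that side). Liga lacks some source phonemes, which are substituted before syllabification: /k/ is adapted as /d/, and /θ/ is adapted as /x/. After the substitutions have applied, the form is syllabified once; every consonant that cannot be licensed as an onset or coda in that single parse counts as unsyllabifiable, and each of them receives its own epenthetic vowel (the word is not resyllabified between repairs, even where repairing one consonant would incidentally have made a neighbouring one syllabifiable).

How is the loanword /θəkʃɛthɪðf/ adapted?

Substitution: /θ/ → /x/, /k/ → /d/, giving /xədʃɛthɪðf/.
Under (C)(C)V, the unsyllabifiable consonants are /ð/, /f/ (no codas are permitted; onsets may contain at most 2 consonants).
Epenthesis after each stranded consonant: /ð/ → /ðɪ/, /f/ → /fɪ/.

xədʃɛthɪðɪfɪ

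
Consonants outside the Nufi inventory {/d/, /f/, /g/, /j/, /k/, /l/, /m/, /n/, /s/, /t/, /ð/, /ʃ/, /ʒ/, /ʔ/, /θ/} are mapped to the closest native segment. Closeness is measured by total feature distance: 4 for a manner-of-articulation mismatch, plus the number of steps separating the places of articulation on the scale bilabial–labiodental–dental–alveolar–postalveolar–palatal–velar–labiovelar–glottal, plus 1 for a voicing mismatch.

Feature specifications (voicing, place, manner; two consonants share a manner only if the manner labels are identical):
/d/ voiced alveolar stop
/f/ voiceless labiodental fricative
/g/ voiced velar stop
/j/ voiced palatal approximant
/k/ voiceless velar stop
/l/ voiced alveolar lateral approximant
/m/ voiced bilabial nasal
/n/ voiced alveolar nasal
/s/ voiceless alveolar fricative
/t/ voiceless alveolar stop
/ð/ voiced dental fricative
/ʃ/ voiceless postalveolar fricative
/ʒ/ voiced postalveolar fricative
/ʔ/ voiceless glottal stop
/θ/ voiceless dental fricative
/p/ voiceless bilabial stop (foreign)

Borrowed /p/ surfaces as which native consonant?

/t/ is closest: same manner (stop), place distance 3 (bilabial→alveolar), same voicing; total 3. Next closest is /d/ at distance 4.

t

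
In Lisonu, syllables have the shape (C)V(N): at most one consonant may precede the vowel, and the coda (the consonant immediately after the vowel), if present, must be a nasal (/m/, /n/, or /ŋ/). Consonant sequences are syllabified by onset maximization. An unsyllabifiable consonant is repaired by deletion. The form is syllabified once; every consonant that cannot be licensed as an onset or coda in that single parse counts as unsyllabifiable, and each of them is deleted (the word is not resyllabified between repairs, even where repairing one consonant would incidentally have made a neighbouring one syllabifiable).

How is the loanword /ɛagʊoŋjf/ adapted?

Under (C)V(N), the unsyllabifiable consonants are /j/, /f/ (only a nasal (/m/, /n/, or /ŋ/) is licensed in coda position; onsets are limited to one consonant).
Each unlicensed consonant is deleted: /j/, /f/.

ɛagʊoŋ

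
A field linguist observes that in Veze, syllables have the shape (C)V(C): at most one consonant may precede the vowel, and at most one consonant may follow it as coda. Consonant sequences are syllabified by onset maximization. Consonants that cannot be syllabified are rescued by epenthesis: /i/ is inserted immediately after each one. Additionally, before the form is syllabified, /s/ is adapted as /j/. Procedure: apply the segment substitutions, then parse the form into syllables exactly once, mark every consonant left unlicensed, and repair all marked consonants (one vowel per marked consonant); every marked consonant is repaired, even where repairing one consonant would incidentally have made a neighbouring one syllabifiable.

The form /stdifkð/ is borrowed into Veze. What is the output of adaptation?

Substitution: /s/ → /j/, giving /jtdifkð/.
Syllabifying with onset maximization leaves /j/, /t/, /k/, /ð/ stranded (at most one coda consonant is licensed; onsets are limited to one consonant).
Epenthesis after each stranded consonant: /j/ → /ji/, /t/ → /ti/, /k/ → /ki/, /ð/ → /ði/.

jitidifkiði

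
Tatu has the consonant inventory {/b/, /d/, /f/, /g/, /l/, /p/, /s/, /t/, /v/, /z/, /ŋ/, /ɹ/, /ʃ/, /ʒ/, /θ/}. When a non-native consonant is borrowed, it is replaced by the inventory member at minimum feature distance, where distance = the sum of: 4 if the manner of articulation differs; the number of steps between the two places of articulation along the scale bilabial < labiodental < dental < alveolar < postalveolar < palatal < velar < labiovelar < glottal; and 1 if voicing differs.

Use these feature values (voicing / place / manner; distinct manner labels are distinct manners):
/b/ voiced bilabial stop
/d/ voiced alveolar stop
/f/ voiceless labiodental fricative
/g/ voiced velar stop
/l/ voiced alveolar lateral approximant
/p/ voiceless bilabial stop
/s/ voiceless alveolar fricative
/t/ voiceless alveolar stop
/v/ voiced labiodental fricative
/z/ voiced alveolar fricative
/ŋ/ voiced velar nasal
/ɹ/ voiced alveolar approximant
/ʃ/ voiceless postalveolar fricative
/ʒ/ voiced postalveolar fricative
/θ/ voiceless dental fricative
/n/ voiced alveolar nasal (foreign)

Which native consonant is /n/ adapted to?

/ŋ/ is closest: same manner (nasal), place distance 3 (alveolar→velar), same voicing; total 3. Next closest is /d/ at distance 4.

ŋ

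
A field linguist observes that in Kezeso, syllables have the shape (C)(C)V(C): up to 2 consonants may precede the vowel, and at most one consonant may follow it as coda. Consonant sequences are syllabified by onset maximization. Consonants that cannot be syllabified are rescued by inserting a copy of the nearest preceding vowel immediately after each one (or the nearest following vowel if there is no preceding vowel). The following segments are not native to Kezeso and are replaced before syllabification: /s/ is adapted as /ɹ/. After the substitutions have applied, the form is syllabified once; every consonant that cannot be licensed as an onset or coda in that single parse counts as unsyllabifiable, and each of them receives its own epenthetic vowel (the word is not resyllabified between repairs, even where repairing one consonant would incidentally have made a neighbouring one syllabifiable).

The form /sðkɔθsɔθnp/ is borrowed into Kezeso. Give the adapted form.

Substitution: /s/ → /ɹ/, giving /ɹðkɔθɹɔθnp/.
The consonants /ɹ/, /n/, /p/ cannot be parsed into a legal (C)(C)V(C) syllable (at most one coda consonant is licensed; onsets may contain at most 2 consonants).
Inserting the epenthetic vowel yields /ɹ/ → /ɹɔ/, /n/ → /nɔ/, /p/ → /pɔ/.

ɹɔðkɔθɹɔθnɔpɔ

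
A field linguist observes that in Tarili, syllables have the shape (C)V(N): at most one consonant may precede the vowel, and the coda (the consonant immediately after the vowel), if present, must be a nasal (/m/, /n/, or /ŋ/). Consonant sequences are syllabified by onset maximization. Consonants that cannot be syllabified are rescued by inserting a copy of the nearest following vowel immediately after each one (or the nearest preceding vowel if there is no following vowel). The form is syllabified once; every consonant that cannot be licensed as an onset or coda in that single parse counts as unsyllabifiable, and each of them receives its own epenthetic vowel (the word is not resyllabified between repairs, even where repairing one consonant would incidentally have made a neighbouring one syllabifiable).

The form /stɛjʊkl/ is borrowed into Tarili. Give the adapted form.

sɛtɛjʊkʊlʊ

The consonants /s/, /k/, /l/ cannot be parsed into a legal (C)V(N) syllable (only a nasal (/m/, /n/, or /ŋ/) is licensed in coda position; onsets are limited to one consonant).
Each unlicensed consonant becomes the onset of a new syllable: /s/ → /sɛ/, /k/ → /kʊ/, /l/ → /lʊ/.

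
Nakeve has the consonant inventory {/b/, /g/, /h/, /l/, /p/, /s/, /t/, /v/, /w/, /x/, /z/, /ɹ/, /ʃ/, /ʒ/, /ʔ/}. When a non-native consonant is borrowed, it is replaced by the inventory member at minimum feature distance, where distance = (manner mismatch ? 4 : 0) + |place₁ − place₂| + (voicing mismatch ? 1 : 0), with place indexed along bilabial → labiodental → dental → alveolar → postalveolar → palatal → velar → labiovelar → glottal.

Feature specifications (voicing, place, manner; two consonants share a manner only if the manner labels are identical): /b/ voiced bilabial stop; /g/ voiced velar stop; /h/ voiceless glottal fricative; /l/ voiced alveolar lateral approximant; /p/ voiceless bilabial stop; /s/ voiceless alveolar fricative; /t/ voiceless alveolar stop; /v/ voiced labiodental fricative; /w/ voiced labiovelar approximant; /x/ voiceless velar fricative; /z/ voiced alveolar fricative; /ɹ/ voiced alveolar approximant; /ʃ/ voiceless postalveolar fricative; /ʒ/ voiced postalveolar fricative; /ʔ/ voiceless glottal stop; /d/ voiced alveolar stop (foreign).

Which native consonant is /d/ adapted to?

t

/t/ is closest: same manner (stop), place distance 0 (alveolar→alveolar), voicing differs (+1); total 1. Next closest is /b/ at distance 3.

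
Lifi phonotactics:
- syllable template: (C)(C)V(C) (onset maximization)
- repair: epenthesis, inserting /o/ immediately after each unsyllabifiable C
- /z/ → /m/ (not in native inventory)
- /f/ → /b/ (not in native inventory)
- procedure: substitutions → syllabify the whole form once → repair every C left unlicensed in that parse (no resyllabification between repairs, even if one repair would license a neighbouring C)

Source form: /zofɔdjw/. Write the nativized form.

mobɔdjowo

Substitution: /z/ → /m/, /f/ → /b/, giving /mobɔdjw/.
Syllabifying with onset maximization leaves /j/, /w/ stranded (at most one coda consonant is licensed; onsets may contain at most 2 consonants).
Each unlicensed consonant becomes the onset of a new syllable: /j/ → /jo/, /w/ → /wo/.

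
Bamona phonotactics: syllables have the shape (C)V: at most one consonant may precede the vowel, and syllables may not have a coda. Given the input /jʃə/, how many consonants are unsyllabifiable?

Syllabifying with onset maximization leaves /j/ stranded (no codas are permitted; onsets are limited to one consonant).

1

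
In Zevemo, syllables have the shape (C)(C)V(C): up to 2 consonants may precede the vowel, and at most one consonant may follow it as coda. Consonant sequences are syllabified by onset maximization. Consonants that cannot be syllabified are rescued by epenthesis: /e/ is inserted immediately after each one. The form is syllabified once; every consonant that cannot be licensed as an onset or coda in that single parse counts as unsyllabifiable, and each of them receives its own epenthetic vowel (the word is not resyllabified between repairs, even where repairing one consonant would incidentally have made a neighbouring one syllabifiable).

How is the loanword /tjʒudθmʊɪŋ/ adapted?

tejʒudθmʊɪŋ

Syllabifying with onset maximization leaves /t/ stranded (at most one coda consonant is licensed; onsets may contain at most 2 consonants).
Inserting the epenthetic vowel yields /t/ → /te/.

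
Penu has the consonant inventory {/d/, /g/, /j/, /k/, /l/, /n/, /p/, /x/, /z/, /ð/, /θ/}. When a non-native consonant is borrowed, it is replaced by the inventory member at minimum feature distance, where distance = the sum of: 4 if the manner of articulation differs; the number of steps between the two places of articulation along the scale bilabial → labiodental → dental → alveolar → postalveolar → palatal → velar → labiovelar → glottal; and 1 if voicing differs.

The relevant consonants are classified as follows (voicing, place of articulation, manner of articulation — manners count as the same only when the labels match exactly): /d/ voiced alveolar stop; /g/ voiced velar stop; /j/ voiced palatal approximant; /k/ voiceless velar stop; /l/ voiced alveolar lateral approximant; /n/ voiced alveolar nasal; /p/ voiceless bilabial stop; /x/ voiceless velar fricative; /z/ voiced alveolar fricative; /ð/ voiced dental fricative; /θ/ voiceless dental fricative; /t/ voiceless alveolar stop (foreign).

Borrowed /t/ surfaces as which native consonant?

d

/d/ is closest: same manner (stop), place distance 0 (alveolar→alveolar), voicing differs (+1); total 1. Next closest is /k/ at distance 3.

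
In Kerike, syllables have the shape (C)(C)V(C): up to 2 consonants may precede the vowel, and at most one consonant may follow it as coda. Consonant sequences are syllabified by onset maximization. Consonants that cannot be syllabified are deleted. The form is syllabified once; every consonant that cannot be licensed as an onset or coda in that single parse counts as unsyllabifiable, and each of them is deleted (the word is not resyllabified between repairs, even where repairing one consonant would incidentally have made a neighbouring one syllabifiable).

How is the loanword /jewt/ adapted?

jew

Syllabifying with onset maximization leaves /t/ stranded (at most one coda consonant is licensed; onsets may contain at most 2 consonants).
Each unlicensed consonant is deleted: /t/.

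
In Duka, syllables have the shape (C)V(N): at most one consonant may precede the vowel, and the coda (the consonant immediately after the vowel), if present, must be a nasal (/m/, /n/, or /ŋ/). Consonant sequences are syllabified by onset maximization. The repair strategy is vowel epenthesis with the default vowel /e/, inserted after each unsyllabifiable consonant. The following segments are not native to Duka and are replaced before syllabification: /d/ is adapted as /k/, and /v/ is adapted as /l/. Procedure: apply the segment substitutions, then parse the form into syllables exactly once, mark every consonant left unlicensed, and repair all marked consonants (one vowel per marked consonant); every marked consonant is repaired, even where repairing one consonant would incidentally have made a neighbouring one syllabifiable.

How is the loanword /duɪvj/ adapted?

Substitution: /d/ → /k/, /v/ → /l/, giving /kuɪlj/.
Syllabifying with onset maximization leaves /l/, /j/ stranded (only a nasal (/m/, /n/, or /ŋ/) is licensed in coda position; onsets are limited to one consonant).
Each unlicensed consonant becomes the onset of a new syllable: /l/ → /le/, /j/ → /je/.

kuɪleje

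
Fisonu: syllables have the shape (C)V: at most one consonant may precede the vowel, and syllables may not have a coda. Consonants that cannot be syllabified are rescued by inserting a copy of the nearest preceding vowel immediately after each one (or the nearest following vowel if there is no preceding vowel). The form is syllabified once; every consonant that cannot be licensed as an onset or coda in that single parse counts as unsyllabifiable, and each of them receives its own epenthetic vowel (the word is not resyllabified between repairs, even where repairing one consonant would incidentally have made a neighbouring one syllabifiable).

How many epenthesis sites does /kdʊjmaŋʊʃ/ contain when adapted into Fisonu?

3

The unsyllabifiable consonants are /k/, /j/, /ʃ/; each receives one epenthetic vowel.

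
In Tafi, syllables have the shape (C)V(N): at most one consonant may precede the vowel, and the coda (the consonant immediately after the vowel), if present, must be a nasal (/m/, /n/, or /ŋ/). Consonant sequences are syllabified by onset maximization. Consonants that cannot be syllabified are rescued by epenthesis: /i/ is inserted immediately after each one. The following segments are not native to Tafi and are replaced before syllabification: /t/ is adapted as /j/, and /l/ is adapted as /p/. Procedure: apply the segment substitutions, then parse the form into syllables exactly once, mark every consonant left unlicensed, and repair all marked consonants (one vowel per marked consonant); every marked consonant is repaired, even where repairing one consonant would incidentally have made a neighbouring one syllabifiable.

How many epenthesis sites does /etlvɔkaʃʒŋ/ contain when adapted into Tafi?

After substitution the input is /ejpvɔkaʃʒŋ/.
The unsyllabifiable consonants are /j/, /p/, /ʃ/, /ʒ/, /ŋ/; each receives one epenthetic vowel.

5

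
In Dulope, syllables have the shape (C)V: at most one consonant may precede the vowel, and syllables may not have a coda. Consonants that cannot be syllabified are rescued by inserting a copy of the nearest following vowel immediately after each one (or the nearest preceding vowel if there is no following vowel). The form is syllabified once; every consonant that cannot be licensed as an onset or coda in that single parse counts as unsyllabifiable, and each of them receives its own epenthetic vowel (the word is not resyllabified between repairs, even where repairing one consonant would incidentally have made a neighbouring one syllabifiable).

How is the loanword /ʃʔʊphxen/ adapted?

ʃʊʔʊpehexene

Syllabifying with onset maximization leaves /ʃ/, /p/, /h/, /n/ stranded (no codas are permitted; onsets are limited to one consonant).
Epenthesis after each stranded consonant: /ʃ/ → /ʃʊ/, /p/ → /pe/, /h/ → /he/, /n/ → /ne/.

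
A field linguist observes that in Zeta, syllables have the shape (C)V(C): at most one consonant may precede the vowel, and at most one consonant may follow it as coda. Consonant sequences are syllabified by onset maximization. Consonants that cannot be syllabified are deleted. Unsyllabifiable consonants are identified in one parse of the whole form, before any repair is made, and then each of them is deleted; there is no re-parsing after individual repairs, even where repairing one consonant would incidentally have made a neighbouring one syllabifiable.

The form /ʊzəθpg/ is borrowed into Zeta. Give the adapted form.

ʊzəθ

Syllabifying with onset maximization leaves /p/, /g/ stranded (at most one coda consonant is licensed; onsets are limited to one consonant).
Each unlicensed consonant is deleted: /p/, /g/.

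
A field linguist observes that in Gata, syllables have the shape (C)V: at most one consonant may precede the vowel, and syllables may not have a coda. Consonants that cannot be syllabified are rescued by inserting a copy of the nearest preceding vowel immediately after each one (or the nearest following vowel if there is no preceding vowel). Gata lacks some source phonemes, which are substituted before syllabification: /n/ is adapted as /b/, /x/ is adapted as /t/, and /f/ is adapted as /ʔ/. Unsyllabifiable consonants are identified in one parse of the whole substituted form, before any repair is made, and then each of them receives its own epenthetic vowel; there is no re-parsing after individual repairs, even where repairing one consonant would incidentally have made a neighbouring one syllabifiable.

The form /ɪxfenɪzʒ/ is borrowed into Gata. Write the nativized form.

ɪtɪʔebɪzɪʒɪ

Substitution: /x/ → /t/, /f/ → /ʔ/, /n/ → /b/, giving /ɪtʔebɪzʒ/.
Under (C)V, the unsyllabifiable consonants are /t/, /z/, /ʒ/ (no codas are permitted; onsets are limited to one consonant).
Inserting the epenthetic vowel yields /t/ → /tɪ/, /z/ → /zɪ/, /ʒ/ → /ʒɪ/.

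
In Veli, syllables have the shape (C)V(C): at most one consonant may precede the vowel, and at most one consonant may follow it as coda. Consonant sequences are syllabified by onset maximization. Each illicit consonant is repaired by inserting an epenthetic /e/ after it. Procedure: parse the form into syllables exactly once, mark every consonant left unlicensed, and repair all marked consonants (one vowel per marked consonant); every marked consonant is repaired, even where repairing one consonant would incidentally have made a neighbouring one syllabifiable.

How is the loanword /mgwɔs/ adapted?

Syllabifying with onset maximization leaves /m/, /g/ stranded (at most one coda consonant is licensed; onsets are limited to one consonant).
Epenthesis after each stranded consonant: /m/ → /me/, /g/ → /ge/.

megewɔs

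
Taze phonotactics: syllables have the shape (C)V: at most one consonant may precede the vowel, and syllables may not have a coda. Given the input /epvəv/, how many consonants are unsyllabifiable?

2

Syllabifying with onset maximization leaves /p/, /v/ stranded (no codas are permitted; onsets are limited to one consonant).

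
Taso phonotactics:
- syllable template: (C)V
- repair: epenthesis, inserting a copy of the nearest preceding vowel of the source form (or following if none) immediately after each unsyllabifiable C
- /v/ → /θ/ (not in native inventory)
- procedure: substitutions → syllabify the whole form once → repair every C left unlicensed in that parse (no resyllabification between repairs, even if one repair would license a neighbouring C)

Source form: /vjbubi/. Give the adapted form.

Substitution: /v/ → /θ/, giving /θjbubi/.
Syllabifying with onset maximization leaves /θ/, /j/ stranded (no codas are permitted; onsets are limited to one consonant).
Each unlicensed consonant becomes the onset of a new syllable: /θ/ → /θu/, /j/ → /ju/.

θujububi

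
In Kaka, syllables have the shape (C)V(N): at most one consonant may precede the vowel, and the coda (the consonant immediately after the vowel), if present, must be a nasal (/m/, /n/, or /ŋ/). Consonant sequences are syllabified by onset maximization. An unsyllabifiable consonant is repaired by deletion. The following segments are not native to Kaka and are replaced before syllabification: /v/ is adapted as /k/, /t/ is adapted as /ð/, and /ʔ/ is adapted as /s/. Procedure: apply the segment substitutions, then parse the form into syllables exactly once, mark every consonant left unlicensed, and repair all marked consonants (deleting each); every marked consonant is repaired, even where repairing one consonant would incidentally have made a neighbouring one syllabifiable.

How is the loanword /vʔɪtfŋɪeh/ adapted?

sɪŋɪe

Substitution: /v/ → /k/, /ʔ/ → /s/, /t/ → /ð/, giving /ksɪðfŋɪeh/.
The consonants /k/, /ð/, /f/, /h/ cannot be parsed into a legal (C)V(N) syllable (only a nasal (/m/, /n/, or /ŋ/) is licensed in coda position; onsets are limited to one consonant).
Each unlicensed consonant is deleted: /k/, /ð/, /f/, /h/.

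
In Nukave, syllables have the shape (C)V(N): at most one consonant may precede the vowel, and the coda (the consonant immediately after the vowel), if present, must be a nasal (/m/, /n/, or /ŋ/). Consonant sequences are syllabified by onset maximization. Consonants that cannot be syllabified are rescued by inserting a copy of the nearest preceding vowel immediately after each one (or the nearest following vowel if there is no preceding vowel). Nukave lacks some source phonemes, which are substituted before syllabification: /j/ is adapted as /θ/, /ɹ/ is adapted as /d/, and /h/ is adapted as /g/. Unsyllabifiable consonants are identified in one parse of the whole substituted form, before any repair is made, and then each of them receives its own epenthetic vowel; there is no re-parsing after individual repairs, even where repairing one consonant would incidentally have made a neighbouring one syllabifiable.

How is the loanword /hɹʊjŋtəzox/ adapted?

Substitution: /h/ → /g/, /ɹ/ → /d/, /j/ → /θ/, giving /gdʊθŋtəzox/.
Under (C)V(N), the unsyllabifiable consonants are /g/, /θ/, /ŋ/, /x/ (only a nasal (/m/, /n/, or /ŋ/) is licensed in coda position; onsets are limited to one consonant).
Inserting the epenthetic vowel yields /g/ → /gʊ/, /θ/ → /θʊ/, /ŋ/ → /ŋʊ/, /x/ → /xo/.

gʊdʊθʊŋʊtəzoxo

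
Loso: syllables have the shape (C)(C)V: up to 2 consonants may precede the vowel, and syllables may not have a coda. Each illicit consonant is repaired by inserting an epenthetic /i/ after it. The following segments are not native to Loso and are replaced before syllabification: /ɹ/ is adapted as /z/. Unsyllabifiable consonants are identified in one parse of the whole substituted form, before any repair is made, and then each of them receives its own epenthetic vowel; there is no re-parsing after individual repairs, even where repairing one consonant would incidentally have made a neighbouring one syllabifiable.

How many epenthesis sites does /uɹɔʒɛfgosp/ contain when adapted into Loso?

2

After substitution the input is /uzɔʒɛfgosp/.
The unsyllabifiable consonants are /s/, /p/; each receives one epenthetic vowel.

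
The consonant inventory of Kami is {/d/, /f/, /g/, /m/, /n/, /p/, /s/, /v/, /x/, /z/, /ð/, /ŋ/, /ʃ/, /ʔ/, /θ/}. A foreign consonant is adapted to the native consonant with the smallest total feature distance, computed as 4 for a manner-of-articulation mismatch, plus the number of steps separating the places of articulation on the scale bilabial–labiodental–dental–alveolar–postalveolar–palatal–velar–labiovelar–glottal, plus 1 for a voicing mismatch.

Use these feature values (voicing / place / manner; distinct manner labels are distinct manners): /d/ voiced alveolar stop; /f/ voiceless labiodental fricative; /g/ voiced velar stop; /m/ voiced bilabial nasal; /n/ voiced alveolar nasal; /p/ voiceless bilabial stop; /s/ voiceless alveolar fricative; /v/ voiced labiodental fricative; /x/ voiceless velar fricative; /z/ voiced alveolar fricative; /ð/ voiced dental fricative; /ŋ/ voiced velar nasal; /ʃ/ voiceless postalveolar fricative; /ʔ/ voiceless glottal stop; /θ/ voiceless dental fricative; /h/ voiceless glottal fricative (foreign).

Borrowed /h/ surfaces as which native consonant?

x

/x/ is closest: same manner (fricative), place distance 2 (glottal→velar), same voicing; total 2. Next closest is /ʃ/ at distance 4.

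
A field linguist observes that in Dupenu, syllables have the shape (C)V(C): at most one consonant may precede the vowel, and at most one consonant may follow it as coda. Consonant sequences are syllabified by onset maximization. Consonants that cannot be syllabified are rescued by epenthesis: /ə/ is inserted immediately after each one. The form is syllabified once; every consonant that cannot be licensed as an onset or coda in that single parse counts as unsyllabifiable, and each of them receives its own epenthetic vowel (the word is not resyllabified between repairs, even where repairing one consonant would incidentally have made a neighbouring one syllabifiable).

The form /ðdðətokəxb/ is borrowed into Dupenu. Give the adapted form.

ðədəðətokəxbə

Under (C)V(C), the unsyllabifiable consonants are /ð/, /d/, /b/ (at most one coda consonant is licensed; onsets are limited to one consonant).
Inserting the epenthetic vowel yields /ð/ → /ðə/, /d/ → /də/, /b/ → /bə/.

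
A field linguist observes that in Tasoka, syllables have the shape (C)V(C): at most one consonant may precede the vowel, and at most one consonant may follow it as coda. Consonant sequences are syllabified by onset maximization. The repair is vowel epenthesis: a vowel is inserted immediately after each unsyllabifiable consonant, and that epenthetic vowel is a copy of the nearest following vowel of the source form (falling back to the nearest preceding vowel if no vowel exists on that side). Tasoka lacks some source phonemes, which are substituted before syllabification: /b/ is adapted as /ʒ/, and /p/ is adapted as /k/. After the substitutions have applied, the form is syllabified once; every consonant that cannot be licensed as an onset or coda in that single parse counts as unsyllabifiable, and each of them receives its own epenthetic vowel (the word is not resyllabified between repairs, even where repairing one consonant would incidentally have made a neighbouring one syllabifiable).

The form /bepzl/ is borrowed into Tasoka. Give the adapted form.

ʒekzele

Substitution: /b/ → /ʒ/, /p/ → /k/, giving /ʒekzl/.
Syllabifying with onset maximization leaves /z/, /l/ stranded (at most one coda consonant is licensed; onsets are limited to one consonant).
Epenthesis after each stranded consonant: /z/ → /ze/, /l/ → /le/.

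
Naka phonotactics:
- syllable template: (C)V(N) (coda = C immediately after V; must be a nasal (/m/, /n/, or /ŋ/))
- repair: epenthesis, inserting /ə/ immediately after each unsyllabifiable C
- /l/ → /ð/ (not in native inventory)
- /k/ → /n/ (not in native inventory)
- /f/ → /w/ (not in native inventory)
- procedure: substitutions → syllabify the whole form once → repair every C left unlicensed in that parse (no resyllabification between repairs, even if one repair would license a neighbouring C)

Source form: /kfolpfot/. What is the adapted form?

nəwoðəpəwotə

Substitution: /k/ → /n/, /f/ → /w/, /l/ → /ð/, giving /nwoðpwot/.
The consonants /n/, /ð/, /p/, /t/ cannot be parsed into a legal (C)V(N) syllable (only a nasal (/m/, /n/, or /ŋ/) is licensed in coda position; onsets are limited to one consonant).
Each unlicensed consonant becomes the onset of a new syllable: /n/ → /nə/, /ð/ → /ðə/, /p/ → /pə/, /t/ → /tə/.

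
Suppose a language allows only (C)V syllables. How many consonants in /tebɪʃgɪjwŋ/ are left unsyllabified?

4

Syllabifying with onset maximization leaves /ʃ/, /j/, /w/, /ŋ/ stranded (no codas are permitted; onsets are limited to one consonant).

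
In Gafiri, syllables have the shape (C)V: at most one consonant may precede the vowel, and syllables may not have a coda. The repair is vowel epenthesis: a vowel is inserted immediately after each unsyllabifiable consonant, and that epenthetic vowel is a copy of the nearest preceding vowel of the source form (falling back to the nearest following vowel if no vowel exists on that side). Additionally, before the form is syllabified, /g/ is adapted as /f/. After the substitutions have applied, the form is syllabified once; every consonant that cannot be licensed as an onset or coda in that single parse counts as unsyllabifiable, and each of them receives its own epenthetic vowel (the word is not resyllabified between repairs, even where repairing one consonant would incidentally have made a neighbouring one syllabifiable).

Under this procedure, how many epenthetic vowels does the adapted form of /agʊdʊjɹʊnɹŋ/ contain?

After substitution the input is /afʊdʊjɹʊnɹŋ/.
The unsyllabifiable consonants are /j/, /n/, /ɹ/, /ŋ/; each receives one epenthetic vowel.

4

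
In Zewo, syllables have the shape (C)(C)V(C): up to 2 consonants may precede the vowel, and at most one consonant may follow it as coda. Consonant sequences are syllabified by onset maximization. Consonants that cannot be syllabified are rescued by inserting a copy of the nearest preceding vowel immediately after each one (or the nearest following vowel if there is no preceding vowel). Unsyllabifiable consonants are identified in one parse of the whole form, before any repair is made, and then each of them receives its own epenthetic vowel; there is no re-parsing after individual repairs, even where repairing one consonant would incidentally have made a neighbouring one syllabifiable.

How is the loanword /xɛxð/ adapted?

xɛxðɛ

Syllabifying with onset maximization leaves /ð/ stranded (at most one coda consonant is licensed; onsets may contain at most 2 consonants).
Epenthesis after each stranded consonant: /ð/ → /ðɛ/.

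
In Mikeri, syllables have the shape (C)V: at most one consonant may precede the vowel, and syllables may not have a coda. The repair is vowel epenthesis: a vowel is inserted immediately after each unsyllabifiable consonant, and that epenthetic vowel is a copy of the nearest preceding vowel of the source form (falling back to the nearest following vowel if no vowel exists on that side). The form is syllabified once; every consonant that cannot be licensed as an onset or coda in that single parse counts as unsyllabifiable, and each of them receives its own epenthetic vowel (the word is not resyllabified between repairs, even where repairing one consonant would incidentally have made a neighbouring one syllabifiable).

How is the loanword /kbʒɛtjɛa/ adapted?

Under (C)V, the unsyllabifiable consonants are /k/, /b/, /t/ (no codas are permitted; onsets are limited to one consonant).
Epenthesis after each stranded consonant: /k/ → /kɛ/, /b/ → /bɛ/, /t/ → /tɛ/.

kɛbɛʒɛtɛjɛa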